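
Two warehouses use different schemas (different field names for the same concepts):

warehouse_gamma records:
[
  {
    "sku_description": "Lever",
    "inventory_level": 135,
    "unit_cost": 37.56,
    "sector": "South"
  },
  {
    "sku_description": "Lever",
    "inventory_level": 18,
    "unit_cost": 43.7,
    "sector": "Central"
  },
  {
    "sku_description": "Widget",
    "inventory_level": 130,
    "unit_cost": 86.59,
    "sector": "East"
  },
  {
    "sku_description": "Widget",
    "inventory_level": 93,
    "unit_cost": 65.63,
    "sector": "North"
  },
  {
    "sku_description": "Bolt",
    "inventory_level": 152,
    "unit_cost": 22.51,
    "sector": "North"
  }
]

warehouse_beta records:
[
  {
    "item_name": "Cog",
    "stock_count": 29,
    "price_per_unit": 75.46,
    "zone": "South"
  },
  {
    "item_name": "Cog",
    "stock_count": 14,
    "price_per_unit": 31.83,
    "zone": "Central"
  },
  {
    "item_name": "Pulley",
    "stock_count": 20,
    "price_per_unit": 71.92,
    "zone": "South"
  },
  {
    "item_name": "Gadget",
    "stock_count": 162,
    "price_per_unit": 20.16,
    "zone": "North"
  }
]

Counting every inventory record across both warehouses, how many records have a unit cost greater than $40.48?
5

Schema mapping: "unit_cost" (warehouse_gamma) = "price_per_unit" (warehouse_beta) = unit cost

Records > $40.48 in warehouse_gamma: 3
Records > $40.48 in warehouse_beta: 2

Total count: 3 + 2 = 5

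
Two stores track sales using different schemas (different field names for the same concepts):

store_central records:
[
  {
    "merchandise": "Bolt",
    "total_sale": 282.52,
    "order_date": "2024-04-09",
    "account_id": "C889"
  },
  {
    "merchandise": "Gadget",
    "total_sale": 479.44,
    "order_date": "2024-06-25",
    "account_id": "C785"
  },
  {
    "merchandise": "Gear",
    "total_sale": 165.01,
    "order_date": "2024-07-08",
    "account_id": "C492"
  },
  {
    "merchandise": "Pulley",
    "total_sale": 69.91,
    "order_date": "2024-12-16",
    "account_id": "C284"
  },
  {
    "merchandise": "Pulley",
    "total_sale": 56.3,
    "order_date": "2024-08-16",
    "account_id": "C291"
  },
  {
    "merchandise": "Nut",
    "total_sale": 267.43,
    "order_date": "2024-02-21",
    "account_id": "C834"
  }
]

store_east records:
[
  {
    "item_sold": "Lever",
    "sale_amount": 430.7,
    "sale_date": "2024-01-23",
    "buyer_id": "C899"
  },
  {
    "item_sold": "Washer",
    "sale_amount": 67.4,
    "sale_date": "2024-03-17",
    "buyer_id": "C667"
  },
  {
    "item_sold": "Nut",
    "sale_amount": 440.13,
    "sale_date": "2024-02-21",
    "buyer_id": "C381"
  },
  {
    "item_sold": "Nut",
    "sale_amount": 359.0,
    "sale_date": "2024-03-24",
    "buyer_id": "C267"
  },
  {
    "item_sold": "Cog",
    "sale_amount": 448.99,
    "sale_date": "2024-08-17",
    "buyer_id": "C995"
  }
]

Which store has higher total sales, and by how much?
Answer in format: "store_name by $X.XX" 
store_east by $425.61

Schema mapping: "total_sale" (store_central) = "sale_amount" (store_east) = sale amount

Total for store_central: 1320.61
Total for store_east: 1746.22

Difference: |1320.61 - 1746.22| = 425.61
store_east has higher sales by $425.61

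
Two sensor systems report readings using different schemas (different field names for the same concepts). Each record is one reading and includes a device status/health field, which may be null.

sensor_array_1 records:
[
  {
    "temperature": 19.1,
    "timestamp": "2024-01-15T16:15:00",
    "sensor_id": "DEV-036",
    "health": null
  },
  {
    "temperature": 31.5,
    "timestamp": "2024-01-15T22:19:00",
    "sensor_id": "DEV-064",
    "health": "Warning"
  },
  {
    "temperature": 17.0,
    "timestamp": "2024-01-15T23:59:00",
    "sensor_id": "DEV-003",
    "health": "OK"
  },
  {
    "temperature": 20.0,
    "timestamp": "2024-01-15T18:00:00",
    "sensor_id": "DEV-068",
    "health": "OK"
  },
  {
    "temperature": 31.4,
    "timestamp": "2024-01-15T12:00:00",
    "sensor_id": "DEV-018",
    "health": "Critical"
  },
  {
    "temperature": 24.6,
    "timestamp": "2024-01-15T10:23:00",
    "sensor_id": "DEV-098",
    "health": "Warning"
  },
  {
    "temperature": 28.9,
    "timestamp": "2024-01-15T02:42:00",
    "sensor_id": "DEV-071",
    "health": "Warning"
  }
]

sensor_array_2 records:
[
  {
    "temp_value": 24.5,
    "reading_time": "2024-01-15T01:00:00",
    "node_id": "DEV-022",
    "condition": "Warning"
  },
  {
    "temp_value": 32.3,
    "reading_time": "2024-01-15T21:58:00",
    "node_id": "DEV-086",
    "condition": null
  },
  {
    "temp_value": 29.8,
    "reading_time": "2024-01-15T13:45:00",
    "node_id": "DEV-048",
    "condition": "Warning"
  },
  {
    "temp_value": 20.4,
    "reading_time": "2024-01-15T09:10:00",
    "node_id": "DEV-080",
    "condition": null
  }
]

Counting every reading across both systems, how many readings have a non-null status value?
8

Schema mapping: "health" (sensor_array_1) = "condition" (sensor_array_2) = status

Non-null in sensor_array_1: 6
Non-null in sensor_array_2: 2

Total non-null: 6 + 2 = 8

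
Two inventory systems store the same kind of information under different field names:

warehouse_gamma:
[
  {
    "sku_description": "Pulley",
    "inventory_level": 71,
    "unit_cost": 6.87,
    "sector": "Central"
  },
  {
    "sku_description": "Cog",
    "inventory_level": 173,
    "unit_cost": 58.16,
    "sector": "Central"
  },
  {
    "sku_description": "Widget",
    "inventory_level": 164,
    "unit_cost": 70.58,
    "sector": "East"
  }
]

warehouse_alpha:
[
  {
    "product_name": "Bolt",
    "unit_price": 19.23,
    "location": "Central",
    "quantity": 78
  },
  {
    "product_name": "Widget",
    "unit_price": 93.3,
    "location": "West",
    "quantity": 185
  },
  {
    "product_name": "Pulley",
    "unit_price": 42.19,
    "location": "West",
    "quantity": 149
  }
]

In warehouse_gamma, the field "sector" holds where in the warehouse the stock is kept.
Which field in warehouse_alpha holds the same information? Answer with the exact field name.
location

In warehouse_gamma, "sector" holds where in the warehouse the stock is kept.
The fields in warehouse_alpha are: "product_name", "unit_price", "location", "quantity".
"location" is the match: the name refers to the same concept and its values are area labels (e.g. 'Central', 'West').
The other fields ("product_name", "unit_price", "quantity") hold different kinds of data.

So "sector" in warehouse_gamma corresponds to "location" in warehouse_alpha.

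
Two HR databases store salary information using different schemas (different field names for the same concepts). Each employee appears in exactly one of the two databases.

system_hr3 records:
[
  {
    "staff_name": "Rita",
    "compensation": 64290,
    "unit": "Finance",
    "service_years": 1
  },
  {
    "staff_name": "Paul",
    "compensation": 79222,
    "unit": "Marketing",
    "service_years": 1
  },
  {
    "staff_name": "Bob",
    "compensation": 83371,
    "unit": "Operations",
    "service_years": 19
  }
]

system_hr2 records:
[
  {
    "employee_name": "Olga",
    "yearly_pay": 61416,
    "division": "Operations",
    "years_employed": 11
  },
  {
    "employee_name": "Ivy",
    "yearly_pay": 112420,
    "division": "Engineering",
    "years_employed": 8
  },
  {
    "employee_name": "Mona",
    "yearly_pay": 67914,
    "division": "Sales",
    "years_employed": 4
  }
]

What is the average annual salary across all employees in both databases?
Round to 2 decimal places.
78105.50

Schema mapping: "compensation" (system_hr3) = "yearly_pay" (system_hr2) = annual salary

All salaries: [64290, 79222, 83371, 61416, 112420, 67914]
Sum: 468633
Count: 6
Average: 468633 / 6 = 78105.50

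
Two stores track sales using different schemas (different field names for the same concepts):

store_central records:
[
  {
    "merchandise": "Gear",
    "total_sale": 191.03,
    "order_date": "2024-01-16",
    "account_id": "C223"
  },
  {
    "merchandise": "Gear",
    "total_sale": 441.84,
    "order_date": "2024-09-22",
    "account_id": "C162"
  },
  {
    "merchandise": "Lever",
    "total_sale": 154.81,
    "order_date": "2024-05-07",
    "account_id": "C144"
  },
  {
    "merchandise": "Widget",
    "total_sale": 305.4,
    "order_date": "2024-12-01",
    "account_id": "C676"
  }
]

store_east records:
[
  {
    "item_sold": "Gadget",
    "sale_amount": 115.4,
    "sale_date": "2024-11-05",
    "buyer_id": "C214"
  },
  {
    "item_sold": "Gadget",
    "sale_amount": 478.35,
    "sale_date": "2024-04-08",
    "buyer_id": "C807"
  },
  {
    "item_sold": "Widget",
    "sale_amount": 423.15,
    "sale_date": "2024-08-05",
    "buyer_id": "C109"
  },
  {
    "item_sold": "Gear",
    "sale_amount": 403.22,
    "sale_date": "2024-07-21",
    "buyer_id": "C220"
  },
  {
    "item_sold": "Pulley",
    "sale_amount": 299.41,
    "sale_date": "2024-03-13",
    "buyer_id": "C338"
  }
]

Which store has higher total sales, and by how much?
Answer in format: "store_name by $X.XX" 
store_east by $626.45

Schema mapping: "total_sale" (store_central) = "sale_amount" (store_east) = sale amount

Total for store_central: 1093.08
Total for store_east: 1719.53

Difference: |1093.08 - 1719.53| = 626.45
store_east has higher sales by $626.45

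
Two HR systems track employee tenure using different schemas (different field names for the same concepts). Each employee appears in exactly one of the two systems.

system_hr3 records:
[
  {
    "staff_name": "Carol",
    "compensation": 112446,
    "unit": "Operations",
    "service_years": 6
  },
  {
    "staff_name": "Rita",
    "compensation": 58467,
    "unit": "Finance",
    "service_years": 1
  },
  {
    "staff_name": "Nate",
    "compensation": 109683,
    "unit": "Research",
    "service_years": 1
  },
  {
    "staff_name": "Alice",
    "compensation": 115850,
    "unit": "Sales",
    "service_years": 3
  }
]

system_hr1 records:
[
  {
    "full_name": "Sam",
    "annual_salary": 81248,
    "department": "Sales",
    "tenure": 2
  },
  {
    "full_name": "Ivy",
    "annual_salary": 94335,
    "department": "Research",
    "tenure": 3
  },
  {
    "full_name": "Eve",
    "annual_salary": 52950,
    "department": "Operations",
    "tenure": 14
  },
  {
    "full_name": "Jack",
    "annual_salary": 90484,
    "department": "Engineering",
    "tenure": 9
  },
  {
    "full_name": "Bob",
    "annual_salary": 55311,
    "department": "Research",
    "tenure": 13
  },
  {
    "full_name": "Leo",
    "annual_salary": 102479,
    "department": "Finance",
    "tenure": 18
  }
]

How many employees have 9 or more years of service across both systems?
4

Reconcile schemas: "service_years" (system_hr3) = "tenure" (system_hr1) = years of service

From system_hr3: 0 employees with >= 9 years
From system_hr1: 4 employees with >= 9 years

Total: 0 + 4 = 4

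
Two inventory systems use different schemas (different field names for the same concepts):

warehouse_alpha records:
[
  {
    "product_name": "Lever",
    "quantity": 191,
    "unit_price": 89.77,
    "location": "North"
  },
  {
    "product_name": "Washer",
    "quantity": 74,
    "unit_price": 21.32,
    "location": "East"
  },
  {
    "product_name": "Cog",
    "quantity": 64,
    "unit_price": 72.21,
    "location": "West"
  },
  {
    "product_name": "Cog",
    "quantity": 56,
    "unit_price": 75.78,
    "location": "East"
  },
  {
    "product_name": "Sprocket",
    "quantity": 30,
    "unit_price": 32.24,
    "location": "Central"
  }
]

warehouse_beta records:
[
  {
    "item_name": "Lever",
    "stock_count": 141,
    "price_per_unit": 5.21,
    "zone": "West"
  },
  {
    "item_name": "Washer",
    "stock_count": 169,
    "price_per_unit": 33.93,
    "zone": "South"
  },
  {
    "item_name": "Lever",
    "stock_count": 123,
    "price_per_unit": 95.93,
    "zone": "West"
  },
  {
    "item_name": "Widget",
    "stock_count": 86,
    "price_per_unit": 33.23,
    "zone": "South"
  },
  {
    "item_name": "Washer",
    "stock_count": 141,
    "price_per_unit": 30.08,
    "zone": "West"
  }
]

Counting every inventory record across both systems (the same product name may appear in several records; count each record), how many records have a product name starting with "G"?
0

Schema mapping: "product_name" (warehouse_alpha) = "item_name" (warehouse_beta) = product name

Records with product name starting with "G" in warehouse_alpha: 0
Records with product name starting with "G" in warehouse_beta: 0

Total: 0 + 0 = 0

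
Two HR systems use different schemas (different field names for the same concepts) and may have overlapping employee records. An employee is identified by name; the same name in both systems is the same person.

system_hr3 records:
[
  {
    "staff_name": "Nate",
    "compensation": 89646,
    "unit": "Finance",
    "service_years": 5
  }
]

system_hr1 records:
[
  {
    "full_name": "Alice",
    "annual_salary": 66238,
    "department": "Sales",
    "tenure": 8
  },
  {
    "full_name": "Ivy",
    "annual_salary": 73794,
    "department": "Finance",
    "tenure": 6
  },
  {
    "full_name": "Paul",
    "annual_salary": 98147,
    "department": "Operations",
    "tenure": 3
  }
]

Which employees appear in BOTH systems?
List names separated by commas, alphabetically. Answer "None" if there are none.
None

Schema mapping: "staff_name" (system_hr3) = "full_name" (system_hr1) = employee name

Names in system_hr3: ['Nate']
Names in system_hr1: ['Alice', 'Ivy', 'Paul']

Intersection: None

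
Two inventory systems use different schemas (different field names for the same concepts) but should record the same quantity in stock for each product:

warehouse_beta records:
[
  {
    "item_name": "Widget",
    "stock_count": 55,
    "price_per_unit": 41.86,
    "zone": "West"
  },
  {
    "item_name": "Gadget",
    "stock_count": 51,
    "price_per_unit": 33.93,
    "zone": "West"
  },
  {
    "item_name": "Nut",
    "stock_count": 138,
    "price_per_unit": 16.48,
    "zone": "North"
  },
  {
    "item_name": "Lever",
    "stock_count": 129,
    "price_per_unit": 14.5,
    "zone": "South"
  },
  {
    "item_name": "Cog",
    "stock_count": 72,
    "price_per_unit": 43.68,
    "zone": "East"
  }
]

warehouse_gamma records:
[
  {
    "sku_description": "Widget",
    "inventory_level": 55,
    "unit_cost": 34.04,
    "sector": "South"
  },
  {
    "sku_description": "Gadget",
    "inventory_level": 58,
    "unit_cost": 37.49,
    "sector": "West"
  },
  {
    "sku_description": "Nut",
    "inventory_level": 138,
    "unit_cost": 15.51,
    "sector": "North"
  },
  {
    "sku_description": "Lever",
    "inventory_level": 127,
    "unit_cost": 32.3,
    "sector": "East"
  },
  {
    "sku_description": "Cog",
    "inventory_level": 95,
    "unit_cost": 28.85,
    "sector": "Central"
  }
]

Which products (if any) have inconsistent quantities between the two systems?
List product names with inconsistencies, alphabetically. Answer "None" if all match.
Cog, Gadget, Lever

Schema mappings:
- "item_name" (warehouse_beta) = "sku_description" (warehouse_gamma) = product name
- "stock_count" (warehouse_beta) = "inventory_level" (warehouse_gamma) = quantity

Comparison:
  Widget: 55 vs 55 - MATCH
  Gadget: 51 vs 58 - MISMATCH
  Nut: 138 vs 138 - MATCH
  Lever: 129 vs 127 - MISMATCH
  Cog: 72 vs 95 - MISMATCH

Products with inconsistencies: Cog, Gadget, Lever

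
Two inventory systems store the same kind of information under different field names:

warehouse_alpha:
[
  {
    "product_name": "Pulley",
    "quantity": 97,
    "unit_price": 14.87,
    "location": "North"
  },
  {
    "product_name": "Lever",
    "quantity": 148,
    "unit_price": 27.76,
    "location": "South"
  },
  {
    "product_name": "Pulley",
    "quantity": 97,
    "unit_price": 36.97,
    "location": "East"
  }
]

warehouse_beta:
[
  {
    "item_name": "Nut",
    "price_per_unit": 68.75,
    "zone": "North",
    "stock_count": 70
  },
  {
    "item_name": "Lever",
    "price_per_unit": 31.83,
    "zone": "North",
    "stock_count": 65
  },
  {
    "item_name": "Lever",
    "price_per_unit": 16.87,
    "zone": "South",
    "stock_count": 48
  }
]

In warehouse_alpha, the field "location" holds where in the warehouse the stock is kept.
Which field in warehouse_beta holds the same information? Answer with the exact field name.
zone

In warehouse_alpha, "location" holds where in the warehouse the stock is kept.
The fields in warehouse_beta are: "item_name", "price_per_unit", "zone", "stock_count".
"zone" is the match: the name refers to the same concept and its values are area labels (e.g. 'North', 'South').
The other fields ("item_name", "price_per_unit", "stock_count") hold different kinds of data.

So "location" in warehouse_alpha corresponds to "zone" in warehouse_beta.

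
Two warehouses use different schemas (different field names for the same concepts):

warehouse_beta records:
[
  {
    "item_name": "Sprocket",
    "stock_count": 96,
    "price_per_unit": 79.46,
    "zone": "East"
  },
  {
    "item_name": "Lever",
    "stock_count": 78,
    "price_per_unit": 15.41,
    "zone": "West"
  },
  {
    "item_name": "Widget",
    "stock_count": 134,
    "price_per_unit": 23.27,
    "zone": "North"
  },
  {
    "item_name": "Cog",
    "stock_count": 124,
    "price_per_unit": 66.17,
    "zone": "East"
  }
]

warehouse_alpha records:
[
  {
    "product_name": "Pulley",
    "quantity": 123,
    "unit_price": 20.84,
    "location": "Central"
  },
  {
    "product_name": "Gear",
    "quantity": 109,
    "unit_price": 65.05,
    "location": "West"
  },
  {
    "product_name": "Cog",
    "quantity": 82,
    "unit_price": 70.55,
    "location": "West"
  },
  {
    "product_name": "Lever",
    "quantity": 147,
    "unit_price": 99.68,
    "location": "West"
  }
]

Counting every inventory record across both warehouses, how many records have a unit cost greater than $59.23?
5

Schema mapping: "price_per_unit" (warehouse_beta) = "unit_price" (warehouse_alpha) = unit cost

Records > $59.23 in warehouse_beta: 2
Records > $59.23 in warehouse_alpha: 3

Total count: 2 + 3 = 5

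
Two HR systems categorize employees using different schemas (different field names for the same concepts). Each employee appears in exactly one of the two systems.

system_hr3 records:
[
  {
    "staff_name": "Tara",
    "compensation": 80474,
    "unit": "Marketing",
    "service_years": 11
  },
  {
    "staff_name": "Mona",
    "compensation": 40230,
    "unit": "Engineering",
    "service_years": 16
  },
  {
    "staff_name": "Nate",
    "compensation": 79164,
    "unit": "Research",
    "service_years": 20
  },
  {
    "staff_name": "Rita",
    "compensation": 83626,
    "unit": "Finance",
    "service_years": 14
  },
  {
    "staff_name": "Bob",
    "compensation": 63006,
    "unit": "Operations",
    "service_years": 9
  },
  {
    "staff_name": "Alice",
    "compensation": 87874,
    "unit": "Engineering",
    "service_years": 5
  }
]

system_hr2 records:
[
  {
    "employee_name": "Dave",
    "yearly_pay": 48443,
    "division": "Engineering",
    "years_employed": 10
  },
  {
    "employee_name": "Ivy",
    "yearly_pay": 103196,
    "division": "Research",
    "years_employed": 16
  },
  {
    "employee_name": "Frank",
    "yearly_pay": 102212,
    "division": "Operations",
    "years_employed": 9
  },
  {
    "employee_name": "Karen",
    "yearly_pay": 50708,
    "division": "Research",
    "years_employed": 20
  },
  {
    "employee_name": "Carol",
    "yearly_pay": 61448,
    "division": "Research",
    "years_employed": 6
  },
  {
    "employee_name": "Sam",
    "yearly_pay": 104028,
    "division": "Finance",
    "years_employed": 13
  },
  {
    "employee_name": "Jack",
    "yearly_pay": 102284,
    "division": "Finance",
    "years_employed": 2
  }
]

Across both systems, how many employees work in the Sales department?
0

Schema mapping: "unit" (system_hr3) = "division" (system_hr2) = department

Sales employees in system_hr3: 0
Sales employees in system_hr2: 0

Total in Sales: 0 + 0 = 0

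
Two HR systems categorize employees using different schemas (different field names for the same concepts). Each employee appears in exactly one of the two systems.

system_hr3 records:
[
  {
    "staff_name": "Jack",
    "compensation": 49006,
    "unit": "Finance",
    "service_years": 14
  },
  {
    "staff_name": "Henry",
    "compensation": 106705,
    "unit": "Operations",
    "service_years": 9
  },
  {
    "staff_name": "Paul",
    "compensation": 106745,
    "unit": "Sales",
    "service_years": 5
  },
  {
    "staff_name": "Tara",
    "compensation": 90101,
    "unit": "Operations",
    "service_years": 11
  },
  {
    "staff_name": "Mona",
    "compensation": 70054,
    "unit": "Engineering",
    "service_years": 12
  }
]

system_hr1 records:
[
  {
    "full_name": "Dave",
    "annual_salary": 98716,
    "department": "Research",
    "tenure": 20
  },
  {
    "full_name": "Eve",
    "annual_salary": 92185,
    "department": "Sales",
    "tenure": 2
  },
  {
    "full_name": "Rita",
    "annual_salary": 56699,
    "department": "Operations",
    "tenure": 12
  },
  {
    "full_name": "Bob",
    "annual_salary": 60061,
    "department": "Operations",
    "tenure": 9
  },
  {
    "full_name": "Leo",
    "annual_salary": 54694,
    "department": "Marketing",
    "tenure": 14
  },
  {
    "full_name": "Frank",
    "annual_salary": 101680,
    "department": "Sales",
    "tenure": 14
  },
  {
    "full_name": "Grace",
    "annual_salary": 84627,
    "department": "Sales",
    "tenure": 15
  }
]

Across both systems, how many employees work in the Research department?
1

Schema mapping: "unit" (system_hr3) = "department" (system_hr1) = department

Research employees in system_hr3: 0
Research employees in system_hr1: 1

Total in Research: 0 + 1 = 1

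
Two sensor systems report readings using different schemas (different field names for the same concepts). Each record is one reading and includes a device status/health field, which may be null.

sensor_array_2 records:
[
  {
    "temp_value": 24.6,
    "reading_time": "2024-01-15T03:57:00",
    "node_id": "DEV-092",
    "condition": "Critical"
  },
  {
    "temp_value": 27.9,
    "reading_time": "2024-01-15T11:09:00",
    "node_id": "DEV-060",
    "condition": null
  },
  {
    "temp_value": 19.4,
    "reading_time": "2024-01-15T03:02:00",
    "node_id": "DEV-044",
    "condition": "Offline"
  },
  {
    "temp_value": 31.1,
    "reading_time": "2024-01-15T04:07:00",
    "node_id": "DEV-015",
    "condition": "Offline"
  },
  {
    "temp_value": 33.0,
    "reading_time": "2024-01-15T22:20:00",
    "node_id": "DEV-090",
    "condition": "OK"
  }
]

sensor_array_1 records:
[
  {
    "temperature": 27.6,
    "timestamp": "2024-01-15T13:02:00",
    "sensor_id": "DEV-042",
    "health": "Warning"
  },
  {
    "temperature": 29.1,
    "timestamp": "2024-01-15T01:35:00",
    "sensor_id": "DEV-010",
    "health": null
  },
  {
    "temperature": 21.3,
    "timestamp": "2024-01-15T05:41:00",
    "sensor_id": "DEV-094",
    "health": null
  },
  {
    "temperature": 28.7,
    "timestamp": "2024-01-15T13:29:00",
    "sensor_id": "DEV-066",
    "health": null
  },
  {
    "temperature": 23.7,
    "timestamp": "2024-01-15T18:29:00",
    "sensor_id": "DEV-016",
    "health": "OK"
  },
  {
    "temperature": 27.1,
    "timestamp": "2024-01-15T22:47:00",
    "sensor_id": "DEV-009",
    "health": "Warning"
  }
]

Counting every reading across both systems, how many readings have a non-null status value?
7

Schema mapping: "condition" (sensor_array_2) = "health" (sensor_array_1) = status

Non-null in sensor_array_2: 4
Non-null in sensor_array_1: 3

Total non-null: 4 + 3 = 7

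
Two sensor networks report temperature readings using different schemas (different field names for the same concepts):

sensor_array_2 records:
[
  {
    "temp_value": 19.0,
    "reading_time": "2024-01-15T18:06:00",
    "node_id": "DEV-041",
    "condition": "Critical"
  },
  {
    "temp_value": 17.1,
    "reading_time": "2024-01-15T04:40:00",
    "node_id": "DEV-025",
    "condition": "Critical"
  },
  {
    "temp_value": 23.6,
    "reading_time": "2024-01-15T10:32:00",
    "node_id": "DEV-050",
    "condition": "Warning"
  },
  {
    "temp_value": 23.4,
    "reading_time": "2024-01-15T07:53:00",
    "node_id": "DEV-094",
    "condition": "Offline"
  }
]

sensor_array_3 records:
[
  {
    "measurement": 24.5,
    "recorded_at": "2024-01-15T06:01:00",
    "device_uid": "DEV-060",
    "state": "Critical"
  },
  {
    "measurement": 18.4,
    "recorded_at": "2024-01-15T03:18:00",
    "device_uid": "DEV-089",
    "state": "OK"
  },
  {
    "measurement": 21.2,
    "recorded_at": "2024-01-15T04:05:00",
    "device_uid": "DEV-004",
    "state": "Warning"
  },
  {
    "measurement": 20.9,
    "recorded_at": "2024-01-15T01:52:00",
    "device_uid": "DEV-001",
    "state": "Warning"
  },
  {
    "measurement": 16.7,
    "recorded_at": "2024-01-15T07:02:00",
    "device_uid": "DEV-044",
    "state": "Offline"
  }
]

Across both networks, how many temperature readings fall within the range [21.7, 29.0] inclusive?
3

Schema mapping: "temp_value" (sensor_array_2) = "measurement" (sensor_array_3) = temperature

Readings in [21.7, 29.0] from sensor_array_2: 2
Readings in [21.7, 29.0] from sensor_array_3: 1

Total count: 2 + 1 = 3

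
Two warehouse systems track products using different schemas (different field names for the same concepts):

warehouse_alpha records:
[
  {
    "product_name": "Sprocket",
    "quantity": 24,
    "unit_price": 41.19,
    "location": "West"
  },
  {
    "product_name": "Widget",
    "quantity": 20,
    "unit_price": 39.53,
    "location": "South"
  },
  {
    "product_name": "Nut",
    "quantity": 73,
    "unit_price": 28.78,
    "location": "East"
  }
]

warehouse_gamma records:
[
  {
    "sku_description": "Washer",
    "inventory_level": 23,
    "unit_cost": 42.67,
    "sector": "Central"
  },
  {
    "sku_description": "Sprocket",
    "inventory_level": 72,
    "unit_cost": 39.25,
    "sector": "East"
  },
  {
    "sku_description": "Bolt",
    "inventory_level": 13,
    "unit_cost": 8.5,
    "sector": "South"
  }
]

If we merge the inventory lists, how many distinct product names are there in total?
5

Schema mapping: "product_name" (warehouse_alpha) = "sku_description" (warehouse_gamma) = product name

Products in warehouse_alpha: ['Nut', 'Sprocket', 'Widget']
Products in warehouse_gamma: ['Bolt', 'Sprocket', 'Washer']

Union (unique products): ['Bolt', 'Nut', 'Sprocket', 'Washer', 'Widget']
Count: 5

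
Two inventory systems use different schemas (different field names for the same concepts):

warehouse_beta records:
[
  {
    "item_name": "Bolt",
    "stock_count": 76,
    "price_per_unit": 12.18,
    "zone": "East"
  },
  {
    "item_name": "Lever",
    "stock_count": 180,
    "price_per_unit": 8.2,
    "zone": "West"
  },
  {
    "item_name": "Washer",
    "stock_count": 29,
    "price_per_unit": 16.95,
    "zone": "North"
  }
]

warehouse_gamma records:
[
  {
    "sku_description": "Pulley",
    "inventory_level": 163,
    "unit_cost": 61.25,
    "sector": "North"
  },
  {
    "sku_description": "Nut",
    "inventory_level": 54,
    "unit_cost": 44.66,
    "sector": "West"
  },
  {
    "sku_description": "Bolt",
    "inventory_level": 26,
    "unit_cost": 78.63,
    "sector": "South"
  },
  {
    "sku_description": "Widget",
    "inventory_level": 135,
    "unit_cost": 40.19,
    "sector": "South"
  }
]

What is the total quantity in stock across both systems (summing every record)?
663

To reconcile these schemas, identify the field holding the quantity in stock in each system:
1. In warehouse_beta it is "stock_count"
2. In warehouse_gamma it is "inventory_level"

From warehouse_beta: 76 + 180 + 29 = 285
From warehouse_gamma: 163 + 54 + 26 + 135 = 378

Total: 285 + 378 = 663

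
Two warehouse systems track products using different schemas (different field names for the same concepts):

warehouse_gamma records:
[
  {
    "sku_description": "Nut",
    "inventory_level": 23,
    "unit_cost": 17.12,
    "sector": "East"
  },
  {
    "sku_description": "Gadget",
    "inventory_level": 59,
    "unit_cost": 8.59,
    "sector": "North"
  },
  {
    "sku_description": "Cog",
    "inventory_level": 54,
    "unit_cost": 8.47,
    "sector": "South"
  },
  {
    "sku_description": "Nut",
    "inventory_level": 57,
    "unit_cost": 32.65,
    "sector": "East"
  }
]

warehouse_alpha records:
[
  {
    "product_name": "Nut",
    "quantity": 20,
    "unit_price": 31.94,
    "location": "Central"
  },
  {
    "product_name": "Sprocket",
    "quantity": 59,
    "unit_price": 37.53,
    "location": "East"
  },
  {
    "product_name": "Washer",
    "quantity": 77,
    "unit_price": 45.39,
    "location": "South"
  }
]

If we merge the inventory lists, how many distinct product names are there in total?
5

Schema mapping: "sku_description" (warehouse_gamma) = "product_name" (warehouse_alpha) = product name

Products in warehouse_gamma: ['Cog', 'Gadget', 'Nut']
Products in warehouse_alpha: ['Nut', 'Sprocket', 'Washer']

Union (unique products): ['Cog', 'Gadget', 'Nut', 'Sprocket', 'Washer']
Count: 5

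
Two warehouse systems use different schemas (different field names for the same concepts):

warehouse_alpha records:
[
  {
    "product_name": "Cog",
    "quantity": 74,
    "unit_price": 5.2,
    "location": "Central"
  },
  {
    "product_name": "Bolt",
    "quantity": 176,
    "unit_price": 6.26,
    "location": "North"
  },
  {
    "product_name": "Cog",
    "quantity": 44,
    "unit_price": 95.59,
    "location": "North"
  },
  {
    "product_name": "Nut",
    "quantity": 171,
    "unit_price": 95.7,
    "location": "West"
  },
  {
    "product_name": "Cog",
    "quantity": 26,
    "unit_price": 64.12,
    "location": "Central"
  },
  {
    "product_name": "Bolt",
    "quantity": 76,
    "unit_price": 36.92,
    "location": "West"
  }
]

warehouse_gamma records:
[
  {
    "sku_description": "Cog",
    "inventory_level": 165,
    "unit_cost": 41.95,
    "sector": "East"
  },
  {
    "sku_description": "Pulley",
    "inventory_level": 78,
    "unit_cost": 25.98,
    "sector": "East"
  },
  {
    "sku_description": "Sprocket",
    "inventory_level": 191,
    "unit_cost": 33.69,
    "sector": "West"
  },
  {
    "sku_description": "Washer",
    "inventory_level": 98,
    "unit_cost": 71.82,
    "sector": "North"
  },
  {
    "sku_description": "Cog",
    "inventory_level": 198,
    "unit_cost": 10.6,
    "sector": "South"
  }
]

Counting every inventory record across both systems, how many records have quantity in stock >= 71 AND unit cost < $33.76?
5

Schema mappings:
- "quantity" (warehouse_alpha) = "inventory_level" (warehouse_gamma) = quantity
- "unit_price" (warehouse_alpha) = "unit_cost" (warehouse_gamma) = unit cost

Records meeting both conditions in warehouse_alpha: 2
Records meeting both conditions in warehouse_gamma: 3

Total: 2 + 3 = 5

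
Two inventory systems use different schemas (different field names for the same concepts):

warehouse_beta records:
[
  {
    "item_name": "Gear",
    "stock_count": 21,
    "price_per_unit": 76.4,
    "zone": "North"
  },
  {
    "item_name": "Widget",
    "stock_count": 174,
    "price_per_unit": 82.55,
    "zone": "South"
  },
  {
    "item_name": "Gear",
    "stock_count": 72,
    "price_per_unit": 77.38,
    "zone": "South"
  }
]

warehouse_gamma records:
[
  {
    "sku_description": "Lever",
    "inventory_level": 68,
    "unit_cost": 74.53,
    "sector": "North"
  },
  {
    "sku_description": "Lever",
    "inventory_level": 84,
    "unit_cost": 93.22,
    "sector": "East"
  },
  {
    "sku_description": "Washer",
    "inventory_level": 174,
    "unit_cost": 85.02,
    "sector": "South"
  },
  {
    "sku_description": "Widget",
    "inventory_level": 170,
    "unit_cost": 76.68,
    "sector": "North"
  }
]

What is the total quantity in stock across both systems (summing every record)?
763

To reconcile these schemas, identify the field holding the quantity in stock in each system:
1. In warehouse_beta it is "stock_count"
2. In warehouse_gamma it is "inventory_level"

From warehouse_beta: 21 + 174 + 72 = 267
From warehouse_gamma: 68 + 84 + 174 + 170 = 496

Total: 267 + 496 = 763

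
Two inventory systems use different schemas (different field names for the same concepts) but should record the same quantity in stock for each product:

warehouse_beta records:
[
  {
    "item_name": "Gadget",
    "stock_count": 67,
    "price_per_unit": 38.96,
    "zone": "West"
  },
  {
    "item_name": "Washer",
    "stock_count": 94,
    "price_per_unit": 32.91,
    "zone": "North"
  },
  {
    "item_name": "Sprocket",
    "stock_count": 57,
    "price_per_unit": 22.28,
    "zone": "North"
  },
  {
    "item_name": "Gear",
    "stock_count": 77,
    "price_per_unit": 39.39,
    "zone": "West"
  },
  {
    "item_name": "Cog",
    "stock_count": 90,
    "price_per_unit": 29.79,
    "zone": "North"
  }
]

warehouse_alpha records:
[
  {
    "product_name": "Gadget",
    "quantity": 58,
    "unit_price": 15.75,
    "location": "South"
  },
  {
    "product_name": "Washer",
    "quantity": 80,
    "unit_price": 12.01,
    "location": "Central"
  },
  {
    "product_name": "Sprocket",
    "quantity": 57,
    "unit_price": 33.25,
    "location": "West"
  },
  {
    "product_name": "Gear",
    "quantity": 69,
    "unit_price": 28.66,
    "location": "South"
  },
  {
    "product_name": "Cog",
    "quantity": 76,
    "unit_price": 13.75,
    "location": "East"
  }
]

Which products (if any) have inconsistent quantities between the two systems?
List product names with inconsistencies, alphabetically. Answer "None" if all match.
Cog, Gadget, Gear, Washer

Schema mappings:
- "item_name" (warehouse_beta) = "product_name" (warehouse_alpha) = product name
- "stock_count" (warehouse_beta) = "quantity" (warehouse_alpha) = quantity

Comparison:
  Gadget: 67 vs 58 - MISMATCH
  Washer: 94 vs 80 - MISMATCH
  Sprocket: 57 vs 57 - MATCH
  Gear: 77 vs 69 - MISMATCH
  Cog: 90 vs 76 - MISMATCH

Products with inconsistencies: Cog, Gadget, Gear, Washer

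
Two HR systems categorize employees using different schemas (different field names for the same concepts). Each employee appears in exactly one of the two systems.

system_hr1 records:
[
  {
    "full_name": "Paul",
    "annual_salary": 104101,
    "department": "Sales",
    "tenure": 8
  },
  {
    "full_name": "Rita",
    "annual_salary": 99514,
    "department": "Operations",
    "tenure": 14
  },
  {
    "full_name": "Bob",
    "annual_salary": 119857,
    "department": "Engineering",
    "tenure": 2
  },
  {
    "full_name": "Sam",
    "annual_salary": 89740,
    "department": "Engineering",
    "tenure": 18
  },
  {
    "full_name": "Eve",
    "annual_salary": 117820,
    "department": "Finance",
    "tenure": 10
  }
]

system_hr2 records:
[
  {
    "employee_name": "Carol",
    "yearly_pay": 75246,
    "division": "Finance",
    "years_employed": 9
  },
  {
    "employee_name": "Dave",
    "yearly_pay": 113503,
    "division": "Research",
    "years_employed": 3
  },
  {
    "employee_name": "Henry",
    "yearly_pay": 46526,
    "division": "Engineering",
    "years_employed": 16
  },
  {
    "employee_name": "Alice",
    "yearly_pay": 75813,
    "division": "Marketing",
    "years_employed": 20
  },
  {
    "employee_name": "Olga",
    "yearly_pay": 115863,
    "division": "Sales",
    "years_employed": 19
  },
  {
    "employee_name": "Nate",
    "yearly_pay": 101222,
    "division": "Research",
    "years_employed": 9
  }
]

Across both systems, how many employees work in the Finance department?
2

Schema mapping: "department" (system_hr1) = "division" (system_hr2) = department

Finance employees in system_hr1: 1
Finance employees in system_hr2: 1

Total in Finance: 1 + 1 = 2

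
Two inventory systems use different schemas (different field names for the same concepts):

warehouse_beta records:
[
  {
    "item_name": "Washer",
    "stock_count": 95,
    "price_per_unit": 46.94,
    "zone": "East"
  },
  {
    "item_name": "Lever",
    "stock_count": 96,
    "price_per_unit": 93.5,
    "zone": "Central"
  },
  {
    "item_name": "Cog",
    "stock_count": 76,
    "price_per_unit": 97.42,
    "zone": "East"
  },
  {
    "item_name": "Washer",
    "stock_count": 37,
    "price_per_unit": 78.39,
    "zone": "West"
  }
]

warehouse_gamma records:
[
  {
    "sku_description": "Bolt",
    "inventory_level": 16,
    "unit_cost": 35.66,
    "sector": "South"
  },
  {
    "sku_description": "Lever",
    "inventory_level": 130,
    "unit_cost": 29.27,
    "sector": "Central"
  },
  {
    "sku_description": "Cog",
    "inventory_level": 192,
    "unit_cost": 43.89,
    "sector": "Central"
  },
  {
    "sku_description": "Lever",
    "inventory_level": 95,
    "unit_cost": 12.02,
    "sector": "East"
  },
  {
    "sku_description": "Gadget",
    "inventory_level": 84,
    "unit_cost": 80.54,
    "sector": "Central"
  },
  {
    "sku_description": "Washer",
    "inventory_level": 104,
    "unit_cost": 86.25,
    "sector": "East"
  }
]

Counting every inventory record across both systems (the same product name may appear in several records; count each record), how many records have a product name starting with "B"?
1

Schema mapping: "item_name" (warehouse_beta) = "sku_description" (warehouse_gamma) = product name

Records with product name starting with "B" in warehouse_beta: 0
Records with product name starting with "B" in warehouse_gamma: 1

Total: 0 + 1 = 1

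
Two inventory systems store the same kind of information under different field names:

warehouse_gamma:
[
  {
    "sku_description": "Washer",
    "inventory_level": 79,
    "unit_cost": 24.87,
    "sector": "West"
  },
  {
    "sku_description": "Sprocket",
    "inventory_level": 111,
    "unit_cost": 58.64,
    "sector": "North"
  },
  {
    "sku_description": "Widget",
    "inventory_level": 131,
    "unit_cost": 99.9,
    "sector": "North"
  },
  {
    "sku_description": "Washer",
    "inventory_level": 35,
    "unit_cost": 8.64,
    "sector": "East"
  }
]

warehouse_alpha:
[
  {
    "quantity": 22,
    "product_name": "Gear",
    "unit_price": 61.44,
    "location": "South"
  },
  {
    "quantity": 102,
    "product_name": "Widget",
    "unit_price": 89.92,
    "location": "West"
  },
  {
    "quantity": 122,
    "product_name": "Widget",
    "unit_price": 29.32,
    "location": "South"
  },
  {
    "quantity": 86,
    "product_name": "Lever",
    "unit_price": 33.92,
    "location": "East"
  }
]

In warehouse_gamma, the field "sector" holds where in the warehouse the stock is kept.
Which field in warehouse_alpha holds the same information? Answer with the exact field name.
location

In warehouse_gamma, "sector" holds where in the warehouse the stock is kept.
The fields in warehouse_alpha are: "quantity", "product_name", "unit_price", "location".
"location" is the match: the name refers to the same concept and its values are area labels (e.g. 'East', 'South').
The other fields ("quantity", "product_name", "unit_price") hold different kinds of data.

So "sector" in warehouse_gamma corresponds to "location" in warehouse_alpha.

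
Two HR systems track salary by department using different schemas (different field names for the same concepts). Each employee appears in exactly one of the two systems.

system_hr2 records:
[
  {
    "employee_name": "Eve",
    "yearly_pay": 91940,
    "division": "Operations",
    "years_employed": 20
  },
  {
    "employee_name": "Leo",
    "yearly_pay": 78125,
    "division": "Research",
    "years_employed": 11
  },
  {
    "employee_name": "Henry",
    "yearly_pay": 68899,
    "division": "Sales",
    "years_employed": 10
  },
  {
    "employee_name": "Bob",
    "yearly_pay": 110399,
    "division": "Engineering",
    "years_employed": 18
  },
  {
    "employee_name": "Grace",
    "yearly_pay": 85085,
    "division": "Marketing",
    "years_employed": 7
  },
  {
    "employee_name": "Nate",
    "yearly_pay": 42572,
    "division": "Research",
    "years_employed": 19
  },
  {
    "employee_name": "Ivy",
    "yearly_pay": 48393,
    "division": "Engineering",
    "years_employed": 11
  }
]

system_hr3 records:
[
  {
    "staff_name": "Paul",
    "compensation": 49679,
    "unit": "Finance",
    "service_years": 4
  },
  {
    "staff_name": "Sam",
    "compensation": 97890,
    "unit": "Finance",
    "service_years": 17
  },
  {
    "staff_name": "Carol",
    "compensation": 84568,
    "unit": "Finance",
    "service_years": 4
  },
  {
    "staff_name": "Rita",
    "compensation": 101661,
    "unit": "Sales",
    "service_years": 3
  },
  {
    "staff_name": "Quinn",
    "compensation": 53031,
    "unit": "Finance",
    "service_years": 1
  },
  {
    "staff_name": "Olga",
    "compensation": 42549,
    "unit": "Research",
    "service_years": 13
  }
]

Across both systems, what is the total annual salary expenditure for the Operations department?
91940

Schema mappings:
- "division" (system_hr2) = "unit" (system_hr3) = department
- "yearly_pay" (system_hr2) = "compensation" (system_hr3) = salary

Operations salaries from system_hr2: 91940
Operations salaries from system_hr3: 0

Total: 91940 + 0 = 91940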